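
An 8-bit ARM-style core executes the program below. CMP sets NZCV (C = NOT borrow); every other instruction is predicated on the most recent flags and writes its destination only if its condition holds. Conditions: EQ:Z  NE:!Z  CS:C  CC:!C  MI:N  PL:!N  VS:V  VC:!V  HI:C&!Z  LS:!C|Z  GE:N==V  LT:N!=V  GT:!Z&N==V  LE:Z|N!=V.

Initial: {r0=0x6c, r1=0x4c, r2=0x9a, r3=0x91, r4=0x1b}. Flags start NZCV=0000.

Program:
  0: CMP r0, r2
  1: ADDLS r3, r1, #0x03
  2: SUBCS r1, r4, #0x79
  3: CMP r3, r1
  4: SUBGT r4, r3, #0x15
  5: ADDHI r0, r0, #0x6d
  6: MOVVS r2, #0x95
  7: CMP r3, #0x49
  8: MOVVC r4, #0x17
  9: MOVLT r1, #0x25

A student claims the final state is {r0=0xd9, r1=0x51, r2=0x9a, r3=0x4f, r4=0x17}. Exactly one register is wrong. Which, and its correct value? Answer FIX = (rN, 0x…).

[0] flags=1001 → (cmp)
[1] flags=1001 LS?T → r3=0x4f
[2] flags=1001 CS?F → skip
[3] flags=0010 → (cmp)
[4] flags=0010 GT?T → r4=0x3a
[5] flags=0010 HI?T → r0=0xd9
[6] flags=0010 VS?F → skip
[7] flags=0010 → (cmp)
[8] flags=0010 VC?T → r4=0x17
[9] flags=0010 LT?F → skip

FIX = (r1, 0x4c)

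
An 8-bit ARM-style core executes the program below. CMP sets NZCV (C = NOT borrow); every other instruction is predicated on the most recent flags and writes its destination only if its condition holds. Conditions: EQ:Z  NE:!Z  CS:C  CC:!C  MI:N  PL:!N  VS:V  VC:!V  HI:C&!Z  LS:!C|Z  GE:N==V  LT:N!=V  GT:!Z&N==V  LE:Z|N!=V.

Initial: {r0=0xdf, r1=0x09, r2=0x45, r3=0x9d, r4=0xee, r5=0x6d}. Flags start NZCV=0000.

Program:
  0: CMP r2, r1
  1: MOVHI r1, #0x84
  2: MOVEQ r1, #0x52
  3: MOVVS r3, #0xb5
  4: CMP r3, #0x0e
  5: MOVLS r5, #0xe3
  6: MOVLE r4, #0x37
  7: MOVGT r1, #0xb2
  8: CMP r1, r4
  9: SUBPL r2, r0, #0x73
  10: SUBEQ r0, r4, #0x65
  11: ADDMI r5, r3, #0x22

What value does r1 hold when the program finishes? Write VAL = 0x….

VAL = 0x84

0: ✓ CMP  NZCV=0010
1: ✓ MOVHI  r1←0x84
2: · MOVEQ
3: · MOVVS
4: ✓ CMP  NZCV=1010
5: · MOVLS
6: ✓ MOVLE  r4←0x37
7: · MOVGT
8: ✓ CMP  NZCV=0011
9: ✓ SUBPL  r2←0x6c
10: · SUBEQ
11: · ADDMI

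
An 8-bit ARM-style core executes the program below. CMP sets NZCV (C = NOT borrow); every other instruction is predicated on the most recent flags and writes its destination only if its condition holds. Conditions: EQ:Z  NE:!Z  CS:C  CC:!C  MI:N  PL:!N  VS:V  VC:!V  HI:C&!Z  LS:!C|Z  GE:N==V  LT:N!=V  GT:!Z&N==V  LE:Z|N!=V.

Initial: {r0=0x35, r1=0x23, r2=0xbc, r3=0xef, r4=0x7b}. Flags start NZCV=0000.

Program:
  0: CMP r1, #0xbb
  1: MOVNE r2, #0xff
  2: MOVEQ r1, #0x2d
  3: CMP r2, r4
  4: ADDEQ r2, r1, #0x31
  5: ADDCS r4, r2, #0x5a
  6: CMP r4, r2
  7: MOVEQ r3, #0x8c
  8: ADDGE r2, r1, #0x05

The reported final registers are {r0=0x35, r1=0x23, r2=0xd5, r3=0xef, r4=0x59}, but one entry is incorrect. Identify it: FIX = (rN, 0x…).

0: ✓ CMP  NZCV=0000
1: ✓ MOVNE  r2←0xff
2: · MOVEQ
3: ✓ CMP  NZCV=1010
4: · ADDEQ
5: ✓ ADDCS  r4←0x59
6: ✓ CMP  NZCV=0000
7: · MOVEQ
8: ✓ ADDGE  r2←0x28

FIX = (r2, 0x28)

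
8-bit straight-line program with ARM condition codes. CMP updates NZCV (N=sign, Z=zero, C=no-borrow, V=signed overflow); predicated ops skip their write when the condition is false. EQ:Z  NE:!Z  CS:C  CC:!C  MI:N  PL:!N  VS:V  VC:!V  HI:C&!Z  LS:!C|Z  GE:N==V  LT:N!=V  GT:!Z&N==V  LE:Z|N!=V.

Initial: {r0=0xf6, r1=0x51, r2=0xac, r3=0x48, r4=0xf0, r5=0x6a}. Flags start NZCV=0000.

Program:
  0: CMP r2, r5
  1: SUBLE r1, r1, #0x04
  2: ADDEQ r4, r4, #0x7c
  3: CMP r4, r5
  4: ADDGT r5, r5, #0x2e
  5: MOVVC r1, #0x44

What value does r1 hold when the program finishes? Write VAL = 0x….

[0] flags=0011 → (cmp)
[1] flags=0011 LE?T → r1=0x4d
[2] flags=0011 EQ?F → skip
[3] flags=1010 → (cmp)
[4] flags=1010 GT?F → skip
[5] flags=1010 VC?T → r1=0x44

VAL = 0x44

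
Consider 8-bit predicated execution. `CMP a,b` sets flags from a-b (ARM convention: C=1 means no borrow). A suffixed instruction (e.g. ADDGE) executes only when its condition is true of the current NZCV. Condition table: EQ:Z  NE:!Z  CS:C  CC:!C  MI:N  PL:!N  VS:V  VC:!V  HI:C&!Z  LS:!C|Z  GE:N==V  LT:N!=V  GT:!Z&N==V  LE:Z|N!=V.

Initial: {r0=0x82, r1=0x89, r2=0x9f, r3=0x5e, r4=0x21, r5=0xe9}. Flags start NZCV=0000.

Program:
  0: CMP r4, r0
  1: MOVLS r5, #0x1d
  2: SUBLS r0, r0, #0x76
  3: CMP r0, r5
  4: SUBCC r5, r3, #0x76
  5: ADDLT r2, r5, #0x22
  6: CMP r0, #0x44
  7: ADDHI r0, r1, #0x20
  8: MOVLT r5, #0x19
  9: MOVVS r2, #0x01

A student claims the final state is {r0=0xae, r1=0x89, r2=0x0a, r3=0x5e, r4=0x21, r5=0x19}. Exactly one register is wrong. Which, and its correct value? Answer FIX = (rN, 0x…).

FIX = (r0, 0x0c)

[0] flags=1001 → (cmp)
[1] flags=1001 LS?T → r5=0x1d
[2] flags=1001 LS?T → r0=0x0c
[3] flags=1000 → (cmp)
[4] flags=1000 CC?T → r5=0xe8
[5] flags=1000 LT?T → r2=0x0a
[6] flags=1000 → (cmp)
[7] flags=1000 HI?F → skip
[8] flags=1000 LT?T → r5=0x19
[9] flags=1000 VS?F → skip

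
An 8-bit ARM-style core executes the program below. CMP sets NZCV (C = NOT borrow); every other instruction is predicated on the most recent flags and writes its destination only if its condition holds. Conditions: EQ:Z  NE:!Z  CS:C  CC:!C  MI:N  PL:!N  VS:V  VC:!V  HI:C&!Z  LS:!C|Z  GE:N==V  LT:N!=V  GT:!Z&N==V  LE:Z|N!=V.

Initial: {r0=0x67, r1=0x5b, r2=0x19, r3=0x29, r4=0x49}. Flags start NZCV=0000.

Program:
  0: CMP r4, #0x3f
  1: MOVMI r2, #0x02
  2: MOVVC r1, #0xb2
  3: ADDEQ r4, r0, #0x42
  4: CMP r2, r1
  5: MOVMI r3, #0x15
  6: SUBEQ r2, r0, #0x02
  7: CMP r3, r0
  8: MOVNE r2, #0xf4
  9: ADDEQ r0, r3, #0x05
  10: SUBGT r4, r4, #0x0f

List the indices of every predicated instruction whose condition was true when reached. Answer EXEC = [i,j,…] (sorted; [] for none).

EXEC = [2,8]

[0] flags=0010 → (cmp)
[1] flags=0010 MI?F → skip
[2] flags=0010 VC?T → r1=0xb2
[3] flags=0010 EQ?F → skip
[4] flags=0000 → (cmp)
[5] flags=0000 MI?F → skip
[6] flags=0000 EQ?F → skip
[7] flags=1000 → (cmp)
[8] flags=1000 NE?T → r2=0xf4
[9] flags=1000 EQ?F → skip
[10] flags=1000 GT?F → skip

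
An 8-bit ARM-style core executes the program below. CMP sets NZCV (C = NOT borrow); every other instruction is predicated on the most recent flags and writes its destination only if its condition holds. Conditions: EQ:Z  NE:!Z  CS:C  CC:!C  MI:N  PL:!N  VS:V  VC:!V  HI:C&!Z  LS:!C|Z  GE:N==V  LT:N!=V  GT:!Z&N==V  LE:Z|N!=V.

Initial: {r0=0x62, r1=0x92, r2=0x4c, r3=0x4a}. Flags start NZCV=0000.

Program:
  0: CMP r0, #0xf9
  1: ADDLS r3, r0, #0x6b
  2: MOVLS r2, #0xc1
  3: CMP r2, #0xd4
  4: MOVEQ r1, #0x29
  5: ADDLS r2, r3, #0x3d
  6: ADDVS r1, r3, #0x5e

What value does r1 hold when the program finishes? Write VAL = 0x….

[0] flags=0000 → (cmp)
[1] flags=0000 LS?T → r3=0xcd
[2] flags=0000 LS?T → r2=0xc1
[3] flags=1000 → (cmp)
[4] flags=1000 EQ?F → skip
[5] flags=1000 LS?T → r2=0x0a
[6] flags=1000 VS?F → skip

VAL = 0x92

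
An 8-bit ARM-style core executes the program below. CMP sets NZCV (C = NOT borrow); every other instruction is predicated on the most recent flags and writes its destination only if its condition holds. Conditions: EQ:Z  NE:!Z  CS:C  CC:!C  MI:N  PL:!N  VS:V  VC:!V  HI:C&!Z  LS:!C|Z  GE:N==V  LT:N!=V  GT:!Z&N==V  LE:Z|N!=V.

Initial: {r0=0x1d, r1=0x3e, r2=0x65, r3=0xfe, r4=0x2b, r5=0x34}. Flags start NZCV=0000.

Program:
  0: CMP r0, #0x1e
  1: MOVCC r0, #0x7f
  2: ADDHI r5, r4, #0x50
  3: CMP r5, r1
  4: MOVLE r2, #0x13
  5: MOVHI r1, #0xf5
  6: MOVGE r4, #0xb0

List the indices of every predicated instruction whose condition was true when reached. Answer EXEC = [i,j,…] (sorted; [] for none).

EXEC = [1,4]

0: ✓ CMP  NZCV=1000
1: ✓ MOVCC  r0←0x7f
2: · ADDHI
3: ✓ CMP  NZCV=1000
4: ✓ MOVLE  r2←0x13
5: · MOVHI
6: · MOVGE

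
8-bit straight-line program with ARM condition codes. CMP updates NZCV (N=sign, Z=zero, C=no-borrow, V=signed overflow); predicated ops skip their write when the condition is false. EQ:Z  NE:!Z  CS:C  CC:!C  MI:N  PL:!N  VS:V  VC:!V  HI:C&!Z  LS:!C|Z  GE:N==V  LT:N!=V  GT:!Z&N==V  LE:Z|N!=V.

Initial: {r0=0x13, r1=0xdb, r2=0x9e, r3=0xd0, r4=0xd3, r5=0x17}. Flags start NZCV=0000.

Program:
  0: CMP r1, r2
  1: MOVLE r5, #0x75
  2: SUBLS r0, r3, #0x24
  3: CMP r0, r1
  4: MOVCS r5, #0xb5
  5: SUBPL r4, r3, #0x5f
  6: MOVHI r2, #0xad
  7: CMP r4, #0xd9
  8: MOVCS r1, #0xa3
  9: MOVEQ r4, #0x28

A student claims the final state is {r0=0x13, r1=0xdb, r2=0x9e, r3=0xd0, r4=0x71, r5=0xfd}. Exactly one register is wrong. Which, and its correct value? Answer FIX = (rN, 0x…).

[0] flags=0010 → (cmp)
[1] flags=0010 LE?F → skip
[2] flags=0010 LS?F → skip
[3] flags=0000 → (cmp)
[4] flags=0000 CS?F → skip
[5] flags=0000 PL?T → r4=0x71
[6] flags=0000 HI?F → skip
[7] flags=1001 → (cmp)
[8] flags=1001 CS?F → skip
[9] flags=1001 EQ?F → skip

FIX = (r5, 0x17)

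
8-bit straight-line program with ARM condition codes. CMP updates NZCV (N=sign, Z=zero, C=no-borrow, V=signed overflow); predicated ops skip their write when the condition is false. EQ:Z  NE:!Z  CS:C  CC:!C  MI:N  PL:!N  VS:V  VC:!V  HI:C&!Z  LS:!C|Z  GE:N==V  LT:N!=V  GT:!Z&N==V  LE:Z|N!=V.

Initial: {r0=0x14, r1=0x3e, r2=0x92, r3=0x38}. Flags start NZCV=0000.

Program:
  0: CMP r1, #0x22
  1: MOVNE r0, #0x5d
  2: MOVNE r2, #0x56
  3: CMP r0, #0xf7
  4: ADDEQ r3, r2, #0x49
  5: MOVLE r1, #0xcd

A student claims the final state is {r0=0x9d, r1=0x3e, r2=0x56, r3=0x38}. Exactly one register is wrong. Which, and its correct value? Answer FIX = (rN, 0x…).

FIX = (r0, 0x5d)

[0] flags=0010 → (cmp)
[1] flags=0010 NE?T → r0=0x5d
[2] flags=0010 NE?T → r2=0x56
[3] flags=0000 → (cmp)
[4] flags=0000 EQ?F → skip
[5] flags=0000 LE?F → skip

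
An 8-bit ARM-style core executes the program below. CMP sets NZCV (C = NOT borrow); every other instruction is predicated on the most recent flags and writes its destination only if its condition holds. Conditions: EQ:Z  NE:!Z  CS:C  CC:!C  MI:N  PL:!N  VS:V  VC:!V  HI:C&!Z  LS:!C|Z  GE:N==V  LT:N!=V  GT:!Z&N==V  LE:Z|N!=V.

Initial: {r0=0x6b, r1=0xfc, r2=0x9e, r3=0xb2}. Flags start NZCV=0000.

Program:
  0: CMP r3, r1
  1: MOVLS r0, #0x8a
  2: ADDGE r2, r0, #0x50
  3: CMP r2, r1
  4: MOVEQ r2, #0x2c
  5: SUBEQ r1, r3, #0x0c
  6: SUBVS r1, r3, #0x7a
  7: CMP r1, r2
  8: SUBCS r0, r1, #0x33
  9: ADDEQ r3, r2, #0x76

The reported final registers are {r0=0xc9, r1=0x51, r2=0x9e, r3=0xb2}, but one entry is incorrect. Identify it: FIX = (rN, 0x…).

FIX = (r1, 0xfc)

0: ✓ CMP  NZCV=1000
1: ✓ MOVLS  r0←0x8a
2: · ADDGE
3: ✓ CMP  NZCV=1000
4: · MOVEQ
5: · SUBEQ
6: · SUBVS
7: ✓ CMP  NZCV=0010
8: ✓ SUBCS  r0←0xc9
9: · ADDEQ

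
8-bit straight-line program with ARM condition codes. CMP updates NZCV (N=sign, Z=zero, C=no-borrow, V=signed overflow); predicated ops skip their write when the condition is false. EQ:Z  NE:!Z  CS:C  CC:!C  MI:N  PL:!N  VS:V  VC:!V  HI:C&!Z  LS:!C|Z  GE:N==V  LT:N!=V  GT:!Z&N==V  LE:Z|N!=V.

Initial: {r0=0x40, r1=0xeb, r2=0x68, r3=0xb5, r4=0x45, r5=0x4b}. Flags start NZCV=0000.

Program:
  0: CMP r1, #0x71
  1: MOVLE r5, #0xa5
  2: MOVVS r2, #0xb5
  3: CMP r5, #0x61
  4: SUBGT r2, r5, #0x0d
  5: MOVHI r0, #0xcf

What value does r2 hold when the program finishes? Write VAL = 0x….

VAL = 0xb5

0: ✓ CMP  NZCV=0011
1: ✓ MOVLE  r5←0xa5
2: ✓ MOVVS  r2←0xb5
3: ✓ CMP  NZCV=0011
4: · SUBGT
5: ✓ MOVHI  r0←0xcf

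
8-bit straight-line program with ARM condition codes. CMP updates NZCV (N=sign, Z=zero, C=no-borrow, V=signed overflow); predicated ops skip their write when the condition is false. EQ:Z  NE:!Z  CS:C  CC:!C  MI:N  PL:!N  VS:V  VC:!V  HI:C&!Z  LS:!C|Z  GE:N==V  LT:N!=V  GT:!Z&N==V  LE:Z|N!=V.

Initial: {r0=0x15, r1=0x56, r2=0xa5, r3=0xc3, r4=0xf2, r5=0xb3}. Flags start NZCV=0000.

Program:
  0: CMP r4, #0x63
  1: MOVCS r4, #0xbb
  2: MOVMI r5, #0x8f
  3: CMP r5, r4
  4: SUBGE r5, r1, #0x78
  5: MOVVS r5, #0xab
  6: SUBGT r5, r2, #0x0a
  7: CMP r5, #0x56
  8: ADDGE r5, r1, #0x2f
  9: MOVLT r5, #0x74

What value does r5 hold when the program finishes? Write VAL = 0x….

VAL = 0x74

0: ✓ CMP  NZCV=1010
1: ✓ MOVCS  r4←0xbb
2: ✓ MOVMI  r5←0x8f
3: ✓ CMP  NZCV=1000
4: · SUBGE
5: · MOVVS
6: · SUBGT
7: ✓ CMP  NZCV=0011
8: · ADDGE
9: ✓ MOVLT  r5←0x74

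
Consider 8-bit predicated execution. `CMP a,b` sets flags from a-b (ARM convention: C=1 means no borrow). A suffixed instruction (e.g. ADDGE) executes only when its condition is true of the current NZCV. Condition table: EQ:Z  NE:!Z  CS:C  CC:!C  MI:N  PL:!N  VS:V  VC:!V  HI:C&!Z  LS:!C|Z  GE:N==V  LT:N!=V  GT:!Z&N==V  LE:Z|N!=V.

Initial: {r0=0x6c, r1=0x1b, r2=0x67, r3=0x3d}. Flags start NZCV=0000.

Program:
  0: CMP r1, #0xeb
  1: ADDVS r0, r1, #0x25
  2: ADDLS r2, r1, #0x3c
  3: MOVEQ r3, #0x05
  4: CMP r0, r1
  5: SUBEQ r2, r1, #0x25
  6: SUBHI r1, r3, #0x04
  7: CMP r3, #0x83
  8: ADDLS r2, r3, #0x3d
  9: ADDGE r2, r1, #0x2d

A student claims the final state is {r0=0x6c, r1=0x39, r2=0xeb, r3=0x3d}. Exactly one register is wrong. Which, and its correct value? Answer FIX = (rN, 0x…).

FIX = (r2, 0x66)

0: ✓ CMP  NZCV=0000
1: · ADDVS
2: ✓ ADDLS  r2←0x57
3: · MOVEQ
4: ✓ CMP  NZCV=0010
5: · SUBEQ
6: ✓ SUBHI  r1←0x39
7: ✓ CMP  NZCV=1001
8: ✓ ADDLS  r2←0x7a
9: ✓ ADDGE  r2←0x66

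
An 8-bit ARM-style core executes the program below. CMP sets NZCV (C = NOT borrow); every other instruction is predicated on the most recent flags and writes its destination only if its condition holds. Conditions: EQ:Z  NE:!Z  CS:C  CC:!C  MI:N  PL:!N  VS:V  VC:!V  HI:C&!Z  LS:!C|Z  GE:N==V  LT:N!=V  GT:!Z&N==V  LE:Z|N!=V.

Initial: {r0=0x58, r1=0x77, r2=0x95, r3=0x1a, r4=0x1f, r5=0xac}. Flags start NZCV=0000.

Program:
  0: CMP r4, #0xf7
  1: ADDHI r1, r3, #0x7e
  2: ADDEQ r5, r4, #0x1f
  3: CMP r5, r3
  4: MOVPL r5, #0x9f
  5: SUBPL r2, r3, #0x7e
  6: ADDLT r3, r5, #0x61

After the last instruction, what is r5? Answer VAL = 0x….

VAL = 0xac

0: ✓ CMP  NZCV=0000
1: · ADDHI
2: · ADDEQ
3: ✓ CMP  NZCV=1010
4: · MOVPL
5: · SUBPL
6: ✓ ADDLT  r3←0x0d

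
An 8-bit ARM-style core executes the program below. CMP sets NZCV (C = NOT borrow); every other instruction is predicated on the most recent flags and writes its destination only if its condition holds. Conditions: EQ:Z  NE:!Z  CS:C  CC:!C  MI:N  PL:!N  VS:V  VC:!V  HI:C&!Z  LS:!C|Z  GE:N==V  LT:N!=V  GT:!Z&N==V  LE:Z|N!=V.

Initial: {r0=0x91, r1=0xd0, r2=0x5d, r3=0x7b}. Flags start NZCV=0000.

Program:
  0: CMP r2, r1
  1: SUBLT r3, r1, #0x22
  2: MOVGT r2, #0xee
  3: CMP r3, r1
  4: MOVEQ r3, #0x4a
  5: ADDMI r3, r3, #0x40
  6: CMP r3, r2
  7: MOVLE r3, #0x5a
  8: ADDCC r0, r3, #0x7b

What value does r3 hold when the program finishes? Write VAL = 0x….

VAL = 0x5a

0: ✓ CMP  NZCV=1001
1: · SUBLT
2: ✓ MOVGT  r2←0xee
3: ✓ CMP  NZCV=1001
4: · MOVEQ
5: ✓ ADDMI  r3←0xbb
6: ✓ CMP  NZCV=1000
7: ✓ MOVLE  r3←0x5a
8: ✓ ADDCC  r0←0xd5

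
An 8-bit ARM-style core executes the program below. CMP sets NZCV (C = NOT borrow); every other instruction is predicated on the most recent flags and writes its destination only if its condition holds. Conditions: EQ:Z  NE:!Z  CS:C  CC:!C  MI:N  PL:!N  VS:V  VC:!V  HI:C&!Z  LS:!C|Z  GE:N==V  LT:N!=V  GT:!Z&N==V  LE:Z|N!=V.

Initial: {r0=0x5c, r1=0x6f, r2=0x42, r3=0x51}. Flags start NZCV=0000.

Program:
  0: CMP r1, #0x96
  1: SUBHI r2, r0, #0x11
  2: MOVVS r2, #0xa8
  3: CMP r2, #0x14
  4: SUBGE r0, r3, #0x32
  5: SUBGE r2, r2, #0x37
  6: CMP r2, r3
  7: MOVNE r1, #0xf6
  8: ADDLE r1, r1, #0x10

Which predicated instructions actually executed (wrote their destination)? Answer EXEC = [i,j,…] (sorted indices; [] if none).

EXEC = [2,7,8]

0: ✓ CMP  NZCV=1001
1: · SUBHI
2: ✓ MOVVS  r2←0xa8
3: ✓ CMP  NZCV=1010
4: · SUBGE
5: · SUBGE
6: ✓ CMP  NZCV=0011
7: ✓ MOVNE  r1←0xf6
8: ✓ ADDLE  r1←0x06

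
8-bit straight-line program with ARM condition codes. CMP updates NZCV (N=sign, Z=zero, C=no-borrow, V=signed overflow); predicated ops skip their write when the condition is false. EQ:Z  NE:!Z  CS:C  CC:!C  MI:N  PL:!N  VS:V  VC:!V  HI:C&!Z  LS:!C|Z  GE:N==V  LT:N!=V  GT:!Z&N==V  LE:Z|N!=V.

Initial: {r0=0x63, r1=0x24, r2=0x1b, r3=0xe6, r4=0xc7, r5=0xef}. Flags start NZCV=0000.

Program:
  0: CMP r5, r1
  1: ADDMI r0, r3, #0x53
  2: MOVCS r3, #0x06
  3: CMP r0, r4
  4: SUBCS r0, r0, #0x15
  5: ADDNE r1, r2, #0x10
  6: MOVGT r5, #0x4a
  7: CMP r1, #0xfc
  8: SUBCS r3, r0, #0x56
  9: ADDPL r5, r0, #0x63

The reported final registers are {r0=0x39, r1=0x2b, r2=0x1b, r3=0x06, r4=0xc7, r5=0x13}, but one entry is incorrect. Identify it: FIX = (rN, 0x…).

FIX = (r5, 0x9c)

0: ✓ CMP  NZCV=1010
1: ✓ ADDMI  r0←0x39
2: ✓ MOVCS  r3←0x06
3: ✓ CMP  NZCV=0000
4: · SUBCS
5: ✓ ADDNE  r1←0x2b
6: ✓ MOVGT  r5←0x4a
7: ✓ CMP  NZCV=0000
8: · SUBCS
9: ✓ ADDPL  r5←0x9c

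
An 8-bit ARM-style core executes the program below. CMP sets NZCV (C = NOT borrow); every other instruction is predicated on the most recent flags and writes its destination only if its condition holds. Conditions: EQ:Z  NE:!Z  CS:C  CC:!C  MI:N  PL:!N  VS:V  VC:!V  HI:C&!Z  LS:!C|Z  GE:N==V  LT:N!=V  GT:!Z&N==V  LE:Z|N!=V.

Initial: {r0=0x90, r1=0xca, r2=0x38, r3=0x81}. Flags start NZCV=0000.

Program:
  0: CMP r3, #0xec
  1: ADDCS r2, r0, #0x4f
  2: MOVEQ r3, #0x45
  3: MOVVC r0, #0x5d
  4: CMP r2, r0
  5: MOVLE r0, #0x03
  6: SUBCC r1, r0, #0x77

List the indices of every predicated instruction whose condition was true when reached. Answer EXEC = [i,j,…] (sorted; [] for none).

EXEC = [3,5,6]

[0] flags=1000 → (cmp)
[1] flags=1000 CS?F → skip
[2] flags=1000 EQ?F → skip
[3] flags=1000 VC?T → r0=0x5d
[4] flags=1000 → (cmp)
[5] flags=1000 LE?T → r0=0x03
[6] flags=1000 CC?T → r1=0x8c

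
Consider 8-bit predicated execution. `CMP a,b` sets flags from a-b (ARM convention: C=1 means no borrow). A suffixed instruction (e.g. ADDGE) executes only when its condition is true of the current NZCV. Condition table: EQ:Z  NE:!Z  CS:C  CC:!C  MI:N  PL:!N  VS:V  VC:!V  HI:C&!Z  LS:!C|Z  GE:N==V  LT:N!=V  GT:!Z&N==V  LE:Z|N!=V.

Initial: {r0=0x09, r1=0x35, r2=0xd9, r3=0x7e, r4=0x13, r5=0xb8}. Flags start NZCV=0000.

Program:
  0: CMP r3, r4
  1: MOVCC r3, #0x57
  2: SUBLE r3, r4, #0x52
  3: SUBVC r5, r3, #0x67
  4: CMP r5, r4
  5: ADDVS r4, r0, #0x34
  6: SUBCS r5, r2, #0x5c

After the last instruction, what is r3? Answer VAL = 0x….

VAL = 0x7e

[0] flags=0010 → (cmp)
[1] flags=0010 CC?F → skip
[2] flags=0010 LE?F → skip
[3] flags=0010 VC?T → r5=0x17
[4] flags=0010 → (cmp)
[5] flags=0010 VS?F → skip
[6] flags=0010 CS?T → r5=0x7d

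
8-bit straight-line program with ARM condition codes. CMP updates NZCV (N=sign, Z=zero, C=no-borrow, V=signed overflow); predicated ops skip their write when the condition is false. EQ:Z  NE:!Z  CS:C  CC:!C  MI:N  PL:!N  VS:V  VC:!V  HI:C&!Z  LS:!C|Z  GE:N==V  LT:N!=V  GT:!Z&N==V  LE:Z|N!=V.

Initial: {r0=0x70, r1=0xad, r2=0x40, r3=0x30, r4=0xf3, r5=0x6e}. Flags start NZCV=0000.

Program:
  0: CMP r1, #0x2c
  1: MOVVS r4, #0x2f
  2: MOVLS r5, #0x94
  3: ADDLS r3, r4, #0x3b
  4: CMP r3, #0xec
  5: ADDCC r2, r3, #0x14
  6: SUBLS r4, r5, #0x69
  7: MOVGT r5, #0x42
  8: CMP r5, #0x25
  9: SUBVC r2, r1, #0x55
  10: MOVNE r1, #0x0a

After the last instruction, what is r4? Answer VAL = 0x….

0: ✓ CMP  NZCV=1010
1: · MOVVS
2: · MOVLS
3: · ADDLS
4: ✓ CMP  NZCV=0000
5: ✓ ADDCC  r2←0x44
6: ✓ SUBLS  r4←0x05
7: ✓ MOVGT  r5←0x42
8: ✓ CMP  NZCV=0010
9: ✓ SUBVC  r2←0x58
10: ✓ MOVNE  r1←0x0a

VAL = 0x05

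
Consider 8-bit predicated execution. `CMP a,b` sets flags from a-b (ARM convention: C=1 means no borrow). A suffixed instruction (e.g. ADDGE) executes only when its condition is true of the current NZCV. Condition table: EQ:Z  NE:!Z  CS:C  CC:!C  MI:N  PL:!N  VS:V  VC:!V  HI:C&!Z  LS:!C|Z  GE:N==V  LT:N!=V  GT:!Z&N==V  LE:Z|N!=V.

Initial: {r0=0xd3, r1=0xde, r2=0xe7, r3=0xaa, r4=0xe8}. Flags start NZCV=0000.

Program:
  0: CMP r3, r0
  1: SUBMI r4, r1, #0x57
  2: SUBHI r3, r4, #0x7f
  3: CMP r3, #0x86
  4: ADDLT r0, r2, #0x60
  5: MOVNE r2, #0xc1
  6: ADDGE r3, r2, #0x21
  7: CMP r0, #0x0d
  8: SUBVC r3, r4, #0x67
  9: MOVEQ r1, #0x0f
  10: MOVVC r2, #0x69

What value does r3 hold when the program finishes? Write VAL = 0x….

VAL = 0x20

0: ✓ CMP  NZCV=1000
1: ✓ SUBMI  r4←0x87
2: · SUBHI
3: ✓ CMP  NZCV=0010
4: · ADDLT
5: ✓ MOVNE  r2←0xc1
6: ✓ ADDGE  r3←0xe2
7: ✓ CMP  NZCV=1010
8: ✓ SUBVC  r3←0x20
9: · MOVEQ
10: ✓ MOVVC  r2←0x69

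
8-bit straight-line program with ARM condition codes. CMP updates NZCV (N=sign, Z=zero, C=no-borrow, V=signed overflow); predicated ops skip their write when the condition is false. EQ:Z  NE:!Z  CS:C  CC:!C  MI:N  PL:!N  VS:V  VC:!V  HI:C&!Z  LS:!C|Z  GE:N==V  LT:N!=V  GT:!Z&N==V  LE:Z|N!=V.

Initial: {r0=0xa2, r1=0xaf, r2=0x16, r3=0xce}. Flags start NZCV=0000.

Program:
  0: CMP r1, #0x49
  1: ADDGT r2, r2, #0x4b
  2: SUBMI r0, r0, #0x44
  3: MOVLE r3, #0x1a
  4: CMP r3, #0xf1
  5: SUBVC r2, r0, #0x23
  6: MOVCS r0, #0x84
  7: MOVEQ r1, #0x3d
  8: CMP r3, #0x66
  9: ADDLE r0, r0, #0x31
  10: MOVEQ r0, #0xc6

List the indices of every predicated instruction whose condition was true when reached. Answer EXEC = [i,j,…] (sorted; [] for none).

EXEC = [3,5,9]

0: ✓ CMP  NZCV=0011
1: · ADDGT
2: · SUBMI
3: ✓ MOVLE  r3←0x1a
4: ✓ CMP  NZCV=0000
5: ✓ SUBVC  r2←0x7f
6: · MOVCS
7: · MOVEQ
8: ✓ CMP  NZCV=1000
9: ✓ ADDLE  r0←0xd3
10: · MOVEQ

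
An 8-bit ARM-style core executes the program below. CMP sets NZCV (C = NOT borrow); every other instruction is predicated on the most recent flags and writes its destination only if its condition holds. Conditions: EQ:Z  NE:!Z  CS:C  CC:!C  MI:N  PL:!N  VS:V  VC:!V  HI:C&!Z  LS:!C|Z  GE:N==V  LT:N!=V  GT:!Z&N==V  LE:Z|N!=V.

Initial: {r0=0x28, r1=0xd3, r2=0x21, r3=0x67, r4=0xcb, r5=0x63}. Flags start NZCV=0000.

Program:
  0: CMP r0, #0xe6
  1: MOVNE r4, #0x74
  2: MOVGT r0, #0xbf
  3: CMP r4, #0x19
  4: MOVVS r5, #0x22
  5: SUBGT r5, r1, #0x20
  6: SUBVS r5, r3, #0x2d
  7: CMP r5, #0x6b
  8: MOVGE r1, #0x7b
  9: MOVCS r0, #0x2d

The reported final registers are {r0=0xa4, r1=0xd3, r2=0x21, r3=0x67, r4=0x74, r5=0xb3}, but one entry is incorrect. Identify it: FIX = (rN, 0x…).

[0] flags=0000 → (cmp)
[1] flags=0000 NE?T → r4=0x74
[2] flags=0000 GT?T → r0=0xbf
[3] flags=0010 → (cmp)
[4] flags=0010 VS?F → skip
[5] flags=0010 GT?T → r5=0xb3
[6] flags=0010 VS?F → skip
[7] flags=0011 → (cmp)
[8] flags=0011 GE?F → skip
[9] flags=0011 CS?T → r0=0x2d

FIX = (r0, 0x2d)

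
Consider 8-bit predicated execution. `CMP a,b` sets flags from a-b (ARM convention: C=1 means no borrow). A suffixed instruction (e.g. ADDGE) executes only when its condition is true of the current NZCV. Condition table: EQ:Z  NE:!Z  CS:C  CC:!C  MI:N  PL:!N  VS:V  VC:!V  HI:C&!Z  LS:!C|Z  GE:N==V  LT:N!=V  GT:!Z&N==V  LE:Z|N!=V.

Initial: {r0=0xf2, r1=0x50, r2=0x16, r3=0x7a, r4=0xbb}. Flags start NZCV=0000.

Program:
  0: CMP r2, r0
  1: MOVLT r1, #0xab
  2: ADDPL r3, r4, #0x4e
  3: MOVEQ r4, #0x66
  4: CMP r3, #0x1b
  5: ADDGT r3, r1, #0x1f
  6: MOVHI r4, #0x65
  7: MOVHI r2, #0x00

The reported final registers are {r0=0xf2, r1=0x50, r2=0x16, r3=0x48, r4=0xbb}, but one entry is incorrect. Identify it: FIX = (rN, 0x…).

FIX = (r3, 0x09)

[0] flags=0000 → (cmp)
[1] flags=0000 LT?F → skip
[2] flags=0000 PL?T → r3=0x09
[3] flags=0000 EQ?F → skip
[4] flags=1000 → (cmp)
[5] flags=1000 GT?F → skip
[6] flags=1000 HI?F → skip
[7] flags=1000 HI?F → skip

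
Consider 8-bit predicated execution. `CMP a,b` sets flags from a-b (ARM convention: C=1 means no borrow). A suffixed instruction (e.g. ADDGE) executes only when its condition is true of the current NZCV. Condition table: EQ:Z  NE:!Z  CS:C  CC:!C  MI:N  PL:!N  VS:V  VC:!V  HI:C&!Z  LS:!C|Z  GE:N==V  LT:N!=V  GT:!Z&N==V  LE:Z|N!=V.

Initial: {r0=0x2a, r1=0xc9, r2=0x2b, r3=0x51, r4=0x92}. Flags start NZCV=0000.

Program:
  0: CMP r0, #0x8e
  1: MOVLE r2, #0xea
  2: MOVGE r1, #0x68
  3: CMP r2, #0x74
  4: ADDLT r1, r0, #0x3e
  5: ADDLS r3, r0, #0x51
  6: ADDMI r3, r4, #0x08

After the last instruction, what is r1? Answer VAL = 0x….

VAL = 0x68

[0] flags=1001 → (cmp)
[1] flags=1001 LE?F → skip
[2] flags=1001 GE?T → r1=0x68
[3] flags=1000 → (cmp)
[4] flags=1000 LT?T → r1=0x68
[5] flags=1000 LS?T → r3=0x7b
[6] flags=1000 MI?T → r3=0x9a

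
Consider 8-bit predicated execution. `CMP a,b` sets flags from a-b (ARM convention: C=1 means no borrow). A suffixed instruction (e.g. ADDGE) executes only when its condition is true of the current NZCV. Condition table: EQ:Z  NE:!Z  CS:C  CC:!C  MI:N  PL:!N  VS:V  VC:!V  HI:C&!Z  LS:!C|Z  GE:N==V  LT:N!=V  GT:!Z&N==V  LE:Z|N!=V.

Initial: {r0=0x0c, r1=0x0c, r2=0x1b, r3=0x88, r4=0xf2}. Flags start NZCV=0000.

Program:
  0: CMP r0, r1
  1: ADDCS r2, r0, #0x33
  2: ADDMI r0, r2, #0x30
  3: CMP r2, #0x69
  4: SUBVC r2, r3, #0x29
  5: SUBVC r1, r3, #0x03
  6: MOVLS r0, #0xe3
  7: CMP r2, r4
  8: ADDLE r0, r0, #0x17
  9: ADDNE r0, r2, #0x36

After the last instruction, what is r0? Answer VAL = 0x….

[0] flags=0110 → (cmp)
[1] flags=0110 CS?T → r2=0x3f
[2] flags=0110 MI?F → skip
[3] flags=1000 → (cmp)
[4] flags=1000 VC?T → r2=0x5f
[5] flags=1000 VC?T → r1=0x85
[6] flags=1000 LS?T → r0=0xe3
[7] flags=0000 → (cmp)
[8] flags=0000 LE?F → skip
[9] flags=0000 NE?T → r0=0x95

VAL = 0x95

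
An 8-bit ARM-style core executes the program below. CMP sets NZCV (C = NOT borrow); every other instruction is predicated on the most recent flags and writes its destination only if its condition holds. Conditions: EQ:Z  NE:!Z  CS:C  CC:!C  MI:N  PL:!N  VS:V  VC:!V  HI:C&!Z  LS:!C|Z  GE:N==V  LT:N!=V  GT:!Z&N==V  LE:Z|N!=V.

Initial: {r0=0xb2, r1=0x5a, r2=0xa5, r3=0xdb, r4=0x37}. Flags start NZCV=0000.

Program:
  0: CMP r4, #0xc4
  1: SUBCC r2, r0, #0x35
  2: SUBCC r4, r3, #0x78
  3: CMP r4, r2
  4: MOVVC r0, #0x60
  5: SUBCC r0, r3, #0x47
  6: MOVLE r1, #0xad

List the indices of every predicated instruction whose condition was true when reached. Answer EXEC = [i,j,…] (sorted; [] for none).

0: ✓ CMP  NZCV=0000
1: ✓ SUBCC  r2←0x7d
2: ✓ SUBCC  r4←0x63
3: ✓ CMP  NZCV=1000
4: ✓ MOVVC  r0←0x60
5: ✓ SUBCC  r0←0x94
6: ✓ MOVLE  r1←0xad

EXEC = [1,2,4,5,6]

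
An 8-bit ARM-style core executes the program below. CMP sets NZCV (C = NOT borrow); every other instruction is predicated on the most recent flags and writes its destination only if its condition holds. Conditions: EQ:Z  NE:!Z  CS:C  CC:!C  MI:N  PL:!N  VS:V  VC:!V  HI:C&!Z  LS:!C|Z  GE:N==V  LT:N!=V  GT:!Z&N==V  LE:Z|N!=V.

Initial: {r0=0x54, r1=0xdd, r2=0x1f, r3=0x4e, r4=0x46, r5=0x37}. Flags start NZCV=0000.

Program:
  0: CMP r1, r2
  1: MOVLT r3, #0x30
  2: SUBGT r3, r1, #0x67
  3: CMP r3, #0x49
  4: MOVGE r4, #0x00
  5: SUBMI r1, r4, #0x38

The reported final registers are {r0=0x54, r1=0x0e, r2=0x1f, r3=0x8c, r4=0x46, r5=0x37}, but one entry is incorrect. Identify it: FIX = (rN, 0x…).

0: ✓ CMP  NZCV=1010
1: ✓ MOVLT  r3←0x30
2: · SUBGT
3: ✓ CMP  NZCV=1000
4: · MOVGE
5: ✓ SUBMI  r1←0x0e

FIX = (r3, 0x30)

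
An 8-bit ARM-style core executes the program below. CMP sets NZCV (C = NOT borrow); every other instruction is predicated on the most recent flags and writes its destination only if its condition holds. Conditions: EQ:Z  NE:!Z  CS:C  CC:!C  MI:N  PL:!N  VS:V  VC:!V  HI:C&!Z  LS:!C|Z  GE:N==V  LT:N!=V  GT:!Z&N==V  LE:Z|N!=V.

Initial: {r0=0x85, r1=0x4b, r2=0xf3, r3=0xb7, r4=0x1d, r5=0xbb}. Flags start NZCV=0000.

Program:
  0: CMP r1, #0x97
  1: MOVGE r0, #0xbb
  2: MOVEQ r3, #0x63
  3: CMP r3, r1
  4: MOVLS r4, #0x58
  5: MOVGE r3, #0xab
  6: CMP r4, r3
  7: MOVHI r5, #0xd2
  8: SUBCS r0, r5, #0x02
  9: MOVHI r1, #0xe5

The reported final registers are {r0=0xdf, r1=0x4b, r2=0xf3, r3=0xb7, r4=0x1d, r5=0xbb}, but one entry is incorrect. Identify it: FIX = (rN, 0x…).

[0] flags=1001 → (cmp)
[1] flags=1001 GE?T → r0=0xbb
[2] flags=1001 EQ?F → skip
[3] flags=0011 → (cmp)
[4] flags=0011 LS?F → skip
[5] flags=0011 GE?F → skip
[6] flags=0000 → (cmp)
[7] flags=0000 HI?F → skip
[8] flags=0000 CS?F → skip
[9] flags=0000 HI?F → skip

FIX = (r0, 0xbb)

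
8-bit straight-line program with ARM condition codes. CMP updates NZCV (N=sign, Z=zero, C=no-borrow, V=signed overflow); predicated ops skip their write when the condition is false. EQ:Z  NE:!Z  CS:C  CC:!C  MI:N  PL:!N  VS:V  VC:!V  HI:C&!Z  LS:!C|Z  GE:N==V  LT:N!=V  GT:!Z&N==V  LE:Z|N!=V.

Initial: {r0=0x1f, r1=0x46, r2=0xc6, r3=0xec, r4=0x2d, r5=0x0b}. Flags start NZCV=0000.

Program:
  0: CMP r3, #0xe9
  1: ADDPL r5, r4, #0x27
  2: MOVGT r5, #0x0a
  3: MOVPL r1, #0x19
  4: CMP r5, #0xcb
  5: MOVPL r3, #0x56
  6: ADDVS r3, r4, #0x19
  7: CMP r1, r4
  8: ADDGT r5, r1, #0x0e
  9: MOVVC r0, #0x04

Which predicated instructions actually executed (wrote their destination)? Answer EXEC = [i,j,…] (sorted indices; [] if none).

0: ✓ CMP  NZCV=0010
1: ✓ ADDPL  r5←0x54
2: ✓ MOVGT  r5←0x0a
3: ✓ MOVPL  r1←0x19
4: ✓ CMP  NZCV=0000
5: ✓ MOVPL  r3←0x56
6: · ADDVS
7: ✓ CMP  NZCV=1000
8: · ADDGT
9: ✓ MOVVC  r0←0x04

EXEC = [1,2,3,5,9]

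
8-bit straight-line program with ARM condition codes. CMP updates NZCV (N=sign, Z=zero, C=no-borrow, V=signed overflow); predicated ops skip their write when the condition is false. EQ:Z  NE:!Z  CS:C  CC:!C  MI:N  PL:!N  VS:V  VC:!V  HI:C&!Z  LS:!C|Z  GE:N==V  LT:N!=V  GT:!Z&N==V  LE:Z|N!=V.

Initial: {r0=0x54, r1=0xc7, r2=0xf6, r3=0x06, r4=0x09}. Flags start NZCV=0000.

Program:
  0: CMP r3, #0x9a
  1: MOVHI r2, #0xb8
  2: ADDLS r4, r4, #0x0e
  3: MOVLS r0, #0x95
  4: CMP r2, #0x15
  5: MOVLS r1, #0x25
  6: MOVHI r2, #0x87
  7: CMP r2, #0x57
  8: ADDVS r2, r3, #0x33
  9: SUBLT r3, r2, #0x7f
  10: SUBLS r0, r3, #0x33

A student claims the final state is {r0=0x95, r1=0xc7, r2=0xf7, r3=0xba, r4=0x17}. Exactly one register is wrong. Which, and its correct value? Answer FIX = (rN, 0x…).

0: ✓ CMP  NZCV=0000
1: · MOVHI
2: ✓ ADDLS  r4←0x17
3: ✓ MOVLS  r0←0x95
4: ✓ CMP  NZCV=1010
5: · MOVLS
6: ✓ MOVHI  r2←0x87
7: ✓ CMP  NZCV=0011
8: ✓ ADDVS  r2←0x39
9: ✓ SUBLT  r3←0xba
10: · SUBLS

FIX = (r2, 0x39)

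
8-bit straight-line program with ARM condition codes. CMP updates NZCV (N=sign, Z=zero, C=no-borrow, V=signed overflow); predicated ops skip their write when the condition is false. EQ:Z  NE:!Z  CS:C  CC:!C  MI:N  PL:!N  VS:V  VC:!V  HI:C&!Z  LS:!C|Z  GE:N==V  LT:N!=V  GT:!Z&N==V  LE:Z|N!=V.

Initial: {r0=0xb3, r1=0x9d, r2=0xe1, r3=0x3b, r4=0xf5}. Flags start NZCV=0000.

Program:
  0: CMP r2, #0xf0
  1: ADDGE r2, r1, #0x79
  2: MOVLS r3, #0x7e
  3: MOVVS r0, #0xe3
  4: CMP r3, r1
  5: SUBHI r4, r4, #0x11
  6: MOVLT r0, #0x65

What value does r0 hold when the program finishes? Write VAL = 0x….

[0] flags=1000 → (cmp)
[1] flags=1000 GE?F → skip
[2] flags=1000 LS?T → r3=0x7e
[3] flags=1000 VS?F → skip
[4] flags=1001 → (cmp)
[5] flags=1001 HI?F → skip
[6] flags=1001 LT?F → skip

VAL = 0xb3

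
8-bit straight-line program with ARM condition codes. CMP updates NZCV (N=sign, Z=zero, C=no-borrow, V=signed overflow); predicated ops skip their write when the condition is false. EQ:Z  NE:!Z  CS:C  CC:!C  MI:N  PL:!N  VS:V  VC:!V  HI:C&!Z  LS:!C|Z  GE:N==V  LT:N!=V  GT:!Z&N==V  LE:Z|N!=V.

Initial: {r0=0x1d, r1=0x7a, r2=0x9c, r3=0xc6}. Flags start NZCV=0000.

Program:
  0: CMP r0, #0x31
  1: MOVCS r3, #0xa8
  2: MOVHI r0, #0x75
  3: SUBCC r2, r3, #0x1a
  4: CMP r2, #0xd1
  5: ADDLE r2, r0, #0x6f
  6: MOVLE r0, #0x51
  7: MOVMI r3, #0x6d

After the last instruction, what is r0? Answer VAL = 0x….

VAL = 0x51

[0] flags=1000 → (cmp)
[1] flags=1000 CS?F → skip
[2] flags=1000 HI?F → skip
[3] flags=1000 CC?T → r2=0xac
[4] flags=1000 → (cmp)
[5] flags=1000 LE?T → r2=0x8c
[6] flags=1000 LE?T → r0=0x51
[7] flags=1000 MI?T → r3=0x6d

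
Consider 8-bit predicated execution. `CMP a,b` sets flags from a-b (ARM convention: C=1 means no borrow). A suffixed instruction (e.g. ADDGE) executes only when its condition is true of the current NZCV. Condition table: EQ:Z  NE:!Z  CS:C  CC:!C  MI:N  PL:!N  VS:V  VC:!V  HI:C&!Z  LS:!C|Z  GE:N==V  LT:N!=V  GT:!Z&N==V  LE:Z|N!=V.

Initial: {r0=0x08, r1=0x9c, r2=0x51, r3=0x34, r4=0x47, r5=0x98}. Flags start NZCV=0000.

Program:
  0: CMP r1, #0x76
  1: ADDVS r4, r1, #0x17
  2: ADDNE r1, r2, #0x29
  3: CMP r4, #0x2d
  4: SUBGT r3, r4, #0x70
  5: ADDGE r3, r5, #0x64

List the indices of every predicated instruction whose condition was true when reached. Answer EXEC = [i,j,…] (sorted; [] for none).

0: ✓ CMP  NZCV=0011
1: ✓ ADDVS  r4←0xb3
2: ✓ ADDNE  r1←0x7a
3: ✓ CMP  NZCV=1010
4: · SUBGT
5: · ADDGE

EXEC = [1,2]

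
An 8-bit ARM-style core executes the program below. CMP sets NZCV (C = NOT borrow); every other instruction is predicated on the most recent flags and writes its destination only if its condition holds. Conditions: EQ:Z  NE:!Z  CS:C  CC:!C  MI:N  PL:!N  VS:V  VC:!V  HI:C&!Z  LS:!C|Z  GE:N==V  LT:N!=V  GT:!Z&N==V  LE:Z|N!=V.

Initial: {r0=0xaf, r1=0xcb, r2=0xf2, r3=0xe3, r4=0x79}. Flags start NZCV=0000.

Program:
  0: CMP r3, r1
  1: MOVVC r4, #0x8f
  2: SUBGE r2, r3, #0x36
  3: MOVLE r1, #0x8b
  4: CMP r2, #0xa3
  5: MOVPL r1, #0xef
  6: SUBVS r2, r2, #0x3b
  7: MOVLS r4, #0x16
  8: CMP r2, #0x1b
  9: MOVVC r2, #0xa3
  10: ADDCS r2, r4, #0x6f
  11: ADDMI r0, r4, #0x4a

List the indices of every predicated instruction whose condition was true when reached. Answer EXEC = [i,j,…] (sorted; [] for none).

0: ✓ CMP  NZCV=0010
1: ✓ MOVVC  r4←0x8f
2: ✓ SUBGE  r2←0xad
3: · MOVLE
4: ✓ CMP  NZCV=0010
5: ✓ MOVPL  r1←0xef
6: · SUBVS
7: · MOVLS
8: ✓ CMP  NZCV=1010
9: ✓ MOVVC  r2←0xa3
10: ✓ ADDCS  r2←0xfe
11: ✓ ADDMI  r0←0xd9

EXEC = [1,2,5,9,10,11]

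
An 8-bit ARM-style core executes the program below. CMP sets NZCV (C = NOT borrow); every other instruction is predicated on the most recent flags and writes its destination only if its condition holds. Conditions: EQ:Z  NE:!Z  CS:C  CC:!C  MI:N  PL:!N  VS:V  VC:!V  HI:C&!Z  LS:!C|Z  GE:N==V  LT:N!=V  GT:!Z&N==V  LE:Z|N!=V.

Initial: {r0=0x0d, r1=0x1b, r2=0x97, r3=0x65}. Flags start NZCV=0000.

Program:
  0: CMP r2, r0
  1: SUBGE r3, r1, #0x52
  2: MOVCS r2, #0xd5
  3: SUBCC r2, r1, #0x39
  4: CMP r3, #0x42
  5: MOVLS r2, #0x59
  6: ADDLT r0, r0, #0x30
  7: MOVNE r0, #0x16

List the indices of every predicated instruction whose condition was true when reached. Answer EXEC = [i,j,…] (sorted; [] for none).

EXEC = [2,7]

0: ✓ CMP  NZCV=1010
1: · SUBGE
2: ✓ MOVCS  r2←0xd5
3: · SUBCC
4: ✓ CMP  NZCV=0010
5: · MOVLS
6: · ADDLT
7: ✓ MOVNE  r0←0x16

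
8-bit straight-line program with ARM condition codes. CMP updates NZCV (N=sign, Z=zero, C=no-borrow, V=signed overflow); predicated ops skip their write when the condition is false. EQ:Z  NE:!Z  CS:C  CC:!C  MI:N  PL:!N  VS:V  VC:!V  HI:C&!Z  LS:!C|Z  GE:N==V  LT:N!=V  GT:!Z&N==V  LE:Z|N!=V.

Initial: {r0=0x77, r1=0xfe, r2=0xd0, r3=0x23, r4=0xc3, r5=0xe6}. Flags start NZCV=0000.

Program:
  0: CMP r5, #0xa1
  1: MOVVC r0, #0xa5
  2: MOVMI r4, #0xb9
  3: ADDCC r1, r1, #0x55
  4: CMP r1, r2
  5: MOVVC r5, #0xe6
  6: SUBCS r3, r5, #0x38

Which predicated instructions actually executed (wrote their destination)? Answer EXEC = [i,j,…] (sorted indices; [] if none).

EXEC = [1,5,6]

0: ✓ CMP  NZCV=0010
1: ✓ MOVVC  r0←0xa5
2: · MOVMI
3: · ADDCC
4: ✓ CMP  NZCV=0010
5: ✓ MOVVC  r5←0xe6
6: ✓ SUBCS  r3←0xae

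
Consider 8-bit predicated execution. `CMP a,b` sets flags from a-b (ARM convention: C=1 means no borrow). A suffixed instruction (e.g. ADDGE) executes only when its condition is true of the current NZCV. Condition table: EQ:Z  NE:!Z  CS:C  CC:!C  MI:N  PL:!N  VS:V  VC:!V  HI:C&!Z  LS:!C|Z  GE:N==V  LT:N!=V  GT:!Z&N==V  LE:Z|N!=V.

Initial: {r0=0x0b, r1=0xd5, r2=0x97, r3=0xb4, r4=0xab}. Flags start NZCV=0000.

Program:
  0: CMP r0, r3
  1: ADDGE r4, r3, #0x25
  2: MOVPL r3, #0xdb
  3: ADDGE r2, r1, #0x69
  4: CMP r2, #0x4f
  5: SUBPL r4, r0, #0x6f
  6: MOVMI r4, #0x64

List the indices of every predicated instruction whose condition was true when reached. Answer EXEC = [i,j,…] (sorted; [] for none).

0: ✓ CMP  NZCV=0000
1: ✓ ADDGE  r4←0xd9
2: ✓ MOVPL  r3←0xdb
3: ✓ ADDGE  r2←0x3e
4: ✓ CMP  NZCV=1000
5: · SUBPL
6: ✓ MOVMI  r4←0x64

EXEC = [1,2,3,6]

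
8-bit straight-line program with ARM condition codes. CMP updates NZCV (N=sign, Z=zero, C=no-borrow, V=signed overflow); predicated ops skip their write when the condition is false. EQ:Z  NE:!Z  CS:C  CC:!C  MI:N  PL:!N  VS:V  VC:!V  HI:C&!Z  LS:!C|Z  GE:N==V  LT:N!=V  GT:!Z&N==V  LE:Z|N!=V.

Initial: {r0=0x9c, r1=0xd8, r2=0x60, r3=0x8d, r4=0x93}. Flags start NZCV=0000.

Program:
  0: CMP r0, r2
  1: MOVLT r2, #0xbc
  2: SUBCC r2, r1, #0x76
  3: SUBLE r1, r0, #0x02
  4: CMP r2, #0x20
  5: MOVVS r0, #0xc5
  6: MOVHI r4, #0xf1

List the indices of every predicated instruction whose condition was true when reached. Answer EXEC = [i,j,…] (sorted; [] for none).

0: ✓ CMP  NZCV=0011
1: ✓ MOVLT  r2←0xbc
2: · SUBCC
3: ✓ SUBLE  r1←0x9a
4: ✓ CMP  NZCV=1010
5: · MOVVS
6: ✓ MOVHI  r4←0xf1

EXEC = [1,3,6]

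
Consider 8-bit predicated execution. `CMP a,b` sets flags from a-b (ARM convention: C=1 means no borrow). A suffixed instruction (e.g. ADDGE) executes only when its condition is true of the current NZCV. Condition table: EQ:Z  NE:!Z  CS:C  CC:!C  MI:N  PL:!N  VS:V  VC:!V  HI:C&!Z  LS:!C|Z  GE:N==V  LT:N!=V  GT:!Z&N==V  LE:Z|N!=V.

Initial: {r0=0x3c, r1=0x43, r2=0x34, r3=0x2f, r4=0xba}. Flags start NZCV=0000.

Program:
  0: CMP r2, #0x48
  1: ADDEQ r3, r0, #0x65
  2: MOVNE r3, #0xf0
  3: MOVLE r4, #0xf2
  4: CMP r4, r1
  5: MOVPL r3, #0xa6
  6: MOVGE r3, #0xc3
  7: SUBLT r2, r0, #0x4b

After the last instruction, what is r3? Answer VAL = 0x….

0: ✓ CMP  NZCV=1000
1: · ADDEQ
2: ✓ MOVNE  r3←0xf0
3: ✓ MOVLE  r4←0xf2
4: ✓ CMP  NZCV=1010
5: · MOVPL
6: · MOVGE
7: ✓ SUBLT  r2←0xf1

VAL = 0xf0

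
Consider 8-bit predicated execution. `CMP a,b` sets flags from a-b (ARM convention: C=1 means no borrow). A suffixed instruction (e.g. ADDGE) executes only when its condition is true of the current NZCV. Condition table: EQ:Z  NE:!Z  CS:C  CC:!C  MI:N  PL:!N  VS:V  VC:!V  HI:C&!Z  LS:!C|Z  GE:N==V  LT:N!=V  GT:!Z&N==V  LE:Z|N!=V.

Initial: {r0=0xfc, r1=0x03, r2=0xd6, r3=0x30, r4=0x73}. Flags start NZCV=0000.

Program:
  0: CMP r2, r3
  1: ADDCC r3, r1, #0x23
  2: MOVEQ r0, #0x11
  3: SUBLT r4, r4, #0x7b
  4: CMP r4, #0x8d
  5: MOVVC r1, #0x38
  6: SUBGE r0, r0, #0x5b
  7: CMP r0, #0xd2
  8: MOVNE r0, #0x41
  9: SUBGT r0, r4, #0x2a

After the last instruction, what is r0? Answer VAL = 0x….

0: ✓ CMP  NZCV=1010
1: · ADDCC
2: · MOVEQ
3: ✓ SUBLT  r4←0xf8
4: ✓ CMP  NZCV=0010
5: ✓ MOVVC  r1←0x38
6: ✓ SUBGE  r0←0xa1
7: ✓ CMP  NZCV=1000
8: ✓ MOVNE  r0←0x41
9: · SUBGT

VAL = 0x41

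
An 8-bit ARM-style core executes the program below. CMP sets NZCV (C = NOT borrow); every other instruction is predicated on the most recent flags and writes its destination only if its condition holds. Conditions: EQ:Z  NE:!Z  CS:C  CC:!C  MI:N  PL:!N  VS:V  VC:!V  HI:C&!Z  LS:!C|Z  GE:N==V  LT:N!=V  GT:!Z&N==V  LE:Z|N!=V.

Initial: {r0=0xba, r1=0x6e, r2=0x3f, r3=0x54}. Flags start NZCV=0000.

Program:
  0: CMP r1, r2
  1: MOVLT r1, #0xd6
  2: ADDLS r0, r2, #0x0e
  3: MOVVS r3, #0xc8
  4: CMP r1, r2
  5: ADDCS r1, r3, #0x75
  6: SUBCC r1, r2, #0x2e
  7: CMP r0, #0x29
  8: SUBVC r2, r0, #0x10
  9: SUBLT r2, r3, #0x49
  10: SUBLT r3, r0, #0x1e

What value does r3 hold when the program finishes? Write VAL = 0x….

VAL = 0x9c

[0] flags=0010 → (cmp)
[1] flags=0010 LT?F → skip
[2] flags=0010 LS?F → skip
[3] flags=0010 VS?F → skip
[4] flags=0010 → (cmp)
[5] flags=0010 CS?T → r1=0xc9
[6] flags=0010 CC?F → skip
[7] flags=1010 → (cmp)
[8] flags=1010 VC?T → r2=0xaa
[9] flags=1010 LT?T → r2=0x0b
[10] flags=1010 LT?T → r3=0x9c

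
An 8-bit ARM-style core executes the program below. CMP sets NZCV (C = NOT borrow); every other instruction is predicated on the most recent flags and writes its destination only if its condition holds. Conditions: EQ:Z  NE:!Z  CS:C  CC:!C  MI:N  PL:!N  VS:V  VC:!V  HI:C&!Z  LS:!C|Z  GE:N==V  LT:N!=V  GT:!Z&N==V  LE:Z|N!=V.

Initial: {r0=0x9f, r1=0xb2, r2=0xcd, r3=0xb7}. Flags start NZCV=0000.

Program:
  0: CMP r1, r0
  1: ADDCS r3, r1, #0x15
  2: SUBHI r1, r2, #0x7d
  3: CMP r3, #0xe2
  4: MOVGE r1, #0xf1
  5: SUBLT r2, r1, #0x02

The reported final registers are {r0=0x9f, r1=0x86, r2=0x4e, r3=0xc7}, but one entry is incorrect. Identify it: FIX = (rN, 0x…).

FIX = (r1, 0x50)

[0] flags=0010 → (cmp)
[1] flags=0010 CS?T → r3=0xc7
[2] flags=0010 HI?T → r1=0x50
[3] flags=1000 → (cmp)
[4] flags=1000 GE?F → skip
[5] flags=1000 LT?T → r2=0x4e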